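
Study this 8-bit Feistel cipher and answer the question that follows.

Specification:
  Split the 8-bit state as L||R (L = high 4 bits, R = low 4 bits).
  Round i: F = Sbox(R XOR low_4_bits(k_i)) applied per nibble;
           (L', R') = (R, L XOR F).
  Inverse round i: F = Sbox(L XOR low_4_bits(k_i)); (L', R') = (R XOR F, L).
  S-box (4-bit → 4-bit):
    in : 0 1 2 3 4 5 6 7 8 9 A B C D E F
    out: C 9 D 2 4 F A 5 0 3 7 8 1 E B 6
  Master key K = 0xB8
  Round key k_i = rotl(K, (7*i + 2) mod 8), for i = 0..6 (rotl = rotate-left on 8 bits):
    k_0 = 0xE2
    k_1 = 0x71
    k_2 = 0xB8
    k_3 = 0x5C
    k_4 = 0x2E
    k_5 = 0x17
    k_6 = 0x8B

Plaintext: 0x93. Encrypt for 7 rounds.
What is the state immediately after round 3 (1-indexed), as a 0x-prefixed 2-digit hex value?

0xAD

s_0 = plaintext = 0x93
s_1 = Round(s_0, k_0) = 0x30
s_2 = Round(s_1, k_1) = 0x0A
s_3 = Round(s_2, k_2) = 0xAD
s_4 = Round(s_3, k_3) = 0xD3
s_5 = Round(s_4, k_4) = 0x33
s_6 = Round(s_5, k_5) = 0x37
s_7 = Round(s_6, k_6) = 0x72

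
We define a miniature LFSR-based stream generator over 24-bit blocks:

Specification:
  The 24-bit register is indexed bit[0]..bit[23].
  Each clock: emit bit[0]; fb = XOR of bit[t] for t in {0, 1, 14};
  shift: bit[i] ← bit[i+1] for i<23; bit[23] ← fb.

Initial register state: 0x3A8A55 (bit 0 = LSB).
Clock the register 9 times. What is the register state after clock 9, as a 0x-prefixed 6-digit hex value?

reg_0 = 0x3A8A55
clock 1: out=1, reg = 0x9D452A
clock 2: out=0, reg = 0x4EA295
clock 3: out=1, reg = 0xA7514A
clock 4: out=0, reg = 0x53A8A5
clock 5: out=1, reg = 0xA9D452
clock 6: out=0, reg = 0x54EA29
clock 7: out=1, reg = 0x2A7514
clock 8: out=0, reg = 0x953A8A
clock 9: out=0, reg = 0xCA9D45

0xCA9D45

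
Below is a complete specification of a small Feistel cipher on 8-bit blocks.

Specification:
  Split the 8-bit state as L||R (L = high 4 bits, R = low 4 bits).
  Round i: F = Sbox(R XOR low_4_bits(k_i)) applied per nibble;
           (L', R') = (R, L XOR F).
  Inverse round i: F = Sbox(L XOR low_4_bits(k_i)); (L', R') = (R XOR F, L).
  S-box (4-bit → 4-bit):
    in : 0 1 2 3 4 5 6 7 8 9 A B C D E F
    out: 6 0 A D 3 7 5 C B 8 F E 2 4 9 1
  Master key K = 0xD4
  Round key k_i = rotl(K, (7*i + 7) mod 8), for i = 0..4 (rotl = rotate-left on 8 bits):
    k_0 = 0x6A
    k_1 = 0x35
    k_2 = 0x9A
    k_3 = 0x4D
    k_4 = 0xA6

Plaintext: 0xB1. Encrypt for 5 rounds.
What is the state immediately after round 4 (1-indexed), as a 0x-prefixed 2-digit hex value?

0x15

s_0 = plaintext = 0xB1
s_1 = Round(s_0, k_0) = 0x15
s_2 = Round(s_1, k_1) = 0x57
s_3 = Round(s_2, k_2) = 0x71
s_4 = Round(s_3, k_3) = 0x15
s_5 = Round(s_4, k_4) = 0x5C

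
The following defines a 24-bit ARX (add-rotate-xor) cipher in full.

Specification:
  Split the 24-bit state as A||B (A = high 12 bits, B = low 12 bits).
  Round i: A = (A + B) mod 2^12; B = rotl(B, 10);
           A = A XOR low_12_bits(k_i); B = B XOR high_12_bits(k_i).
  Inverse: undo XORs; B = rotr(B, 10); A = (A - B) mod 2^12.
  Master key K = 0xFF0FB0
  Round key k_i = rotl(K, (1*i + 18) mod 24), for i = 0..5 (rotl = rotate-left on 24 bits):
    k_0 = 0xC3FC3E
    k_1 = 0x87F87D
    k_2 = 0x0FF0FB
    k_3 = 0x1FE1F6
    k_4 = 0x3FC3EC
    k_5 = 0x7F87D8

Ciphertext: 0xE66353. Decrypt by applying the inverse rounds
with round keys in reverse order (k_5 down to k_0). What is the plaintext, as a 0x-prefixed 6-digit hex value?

s_0 = ciphertext = 0xE66353
s_1 = InvRound(s_0, k_5) = 0x7112AD
s_2 = InvRound(s_1, k_4) = 0xFB9544
s_3 = InvRound(s_2, k_3) = 0xB662E9
s_4 = InvRound(s_3, k_2) = 0x345858
s_5 = InvRound(s_4, k_1) = 0xA9C09C
s_6 = InvRound(s_5, k_0) = 0x41328F

0x41328F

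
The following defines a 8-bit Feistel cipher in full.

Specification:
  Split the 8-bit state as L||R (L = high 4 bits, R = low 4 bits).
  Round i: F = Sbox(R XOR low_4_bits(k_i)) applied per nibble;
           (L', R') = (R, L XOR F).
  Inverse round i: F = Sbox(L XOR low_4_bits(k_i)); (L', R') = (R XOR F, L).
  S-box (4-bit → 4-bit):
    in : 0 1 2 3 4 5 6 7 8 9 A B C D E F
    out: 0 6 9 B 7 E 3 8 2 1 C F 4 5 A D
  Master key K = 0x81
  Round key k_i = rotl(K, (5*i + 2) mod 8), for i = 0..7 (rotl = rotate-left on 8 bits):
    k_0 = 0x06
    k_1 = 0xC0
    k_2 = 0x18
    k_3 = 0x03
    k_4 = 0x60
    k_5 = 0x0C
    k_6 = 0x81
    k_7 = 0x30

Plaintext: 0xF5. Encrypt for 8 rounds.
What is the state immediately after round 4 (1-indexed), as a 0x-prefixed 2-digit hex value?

s_0 = plaintext = 0xF5
s_1 = Round(s_0, k_0) = 0x54
s_2 = Round(s_1, k_1) = 0x42
s_3 = Round(s_2, k_2) = 0x28
s_4 = Round(s_3, k_3) = 0x8D
s_5 = Round(s_4, k_4) = 0xDD
s_6 = Round(s_5, k_5) = 0xDB
s_7 = Round(s_6, k_6) = 0xB1
s_8 = Round(s_7, k_7) = 0x1D

0x8D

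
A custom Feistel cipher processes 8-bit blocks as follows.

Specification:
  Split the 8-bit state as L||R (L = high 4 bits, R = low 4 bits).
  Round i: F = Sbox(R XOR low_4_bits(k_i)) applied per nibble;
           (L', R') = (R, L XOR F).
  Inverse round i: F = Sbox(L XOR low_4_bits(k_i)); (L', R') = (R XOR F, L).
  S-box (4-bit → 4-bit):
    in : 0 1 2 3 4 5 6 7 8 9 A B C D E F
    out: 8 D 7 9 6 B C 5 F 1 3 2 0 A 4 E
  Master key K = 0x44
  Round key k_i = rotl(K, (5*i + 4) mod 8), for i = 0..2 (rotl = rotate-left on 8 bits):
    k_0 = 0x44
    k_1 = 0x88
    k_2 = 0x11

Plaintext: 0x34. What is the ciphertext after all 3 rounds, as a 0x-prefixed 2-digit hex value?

0xDB

s_0 = plaintext = 0x34
s_1 = Round(s_0, k_0) = 0x4B
s_2 = Round(s_1, k_1) = 0xBD
s_3 = Round(s_2, k_2) = 0xDB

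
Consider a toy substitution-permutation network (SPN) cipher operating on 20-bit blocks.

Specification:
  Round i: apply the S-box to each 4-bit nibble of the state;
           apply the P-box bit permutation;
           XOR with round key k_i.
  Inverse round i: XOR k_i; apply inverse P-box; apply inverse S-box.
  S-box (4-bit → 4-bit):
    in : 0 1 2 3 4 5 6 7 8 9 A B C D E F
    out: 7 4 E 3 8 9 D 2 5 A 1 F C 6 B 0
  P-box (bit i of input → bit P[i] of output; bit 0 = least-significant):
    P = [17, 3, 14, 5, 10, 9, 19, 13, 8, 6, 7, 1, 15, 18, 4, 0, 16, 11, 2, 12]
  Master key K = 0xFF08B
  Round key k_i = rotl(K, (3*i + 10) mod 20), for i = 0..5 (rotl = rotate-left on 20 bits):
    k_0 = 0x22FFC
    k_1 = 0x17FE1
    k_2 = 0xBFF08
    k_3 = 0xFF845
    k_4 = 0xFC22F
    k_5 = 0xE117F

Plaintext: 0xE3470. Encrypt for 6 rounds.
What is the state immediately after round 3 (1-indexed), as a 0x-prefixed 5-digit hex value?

0x5C657

s_0 = plaintext = 0xE3470
s_1 = Round(s_0, k_0) = 0x5F5F6
s_2 = Round(s_1, k_1) = 0x22EC3
s_3 = Round(s_2, k_2) = 0x5C657
s_4 = Round(s_3, k_3) = 0xECDDE
s_5 = Round(s_4, k_4) = 0x4D8D6
s_6 = Round(s_5, k_5) = 0x042CF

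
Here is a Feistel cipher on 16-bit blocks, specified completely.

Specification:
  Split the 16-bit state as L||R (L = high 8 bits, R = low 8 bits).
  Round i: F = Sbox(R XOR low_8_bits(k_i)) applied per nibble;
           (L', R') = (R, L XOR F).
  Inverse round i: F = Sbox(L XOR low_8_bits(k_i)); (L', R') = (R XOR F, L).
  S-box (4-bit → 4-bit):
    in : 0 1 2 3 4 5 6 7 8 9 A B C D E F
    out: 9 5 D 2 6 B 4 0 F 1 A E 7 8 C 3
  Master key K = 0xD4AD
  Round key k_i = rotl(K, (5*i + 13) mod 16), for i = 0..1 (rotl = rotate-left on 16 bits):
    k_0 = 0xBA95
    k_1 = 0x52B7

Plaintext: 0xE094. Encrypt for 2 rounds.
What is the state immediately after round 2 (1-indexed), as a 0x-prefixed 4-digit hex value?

s_0 = plaintext = 0xE094
s_1 = Round(s_0, k_0) = 0x9475
s_2 = Round(s_1, k_1) = 0x75E9

0x75E9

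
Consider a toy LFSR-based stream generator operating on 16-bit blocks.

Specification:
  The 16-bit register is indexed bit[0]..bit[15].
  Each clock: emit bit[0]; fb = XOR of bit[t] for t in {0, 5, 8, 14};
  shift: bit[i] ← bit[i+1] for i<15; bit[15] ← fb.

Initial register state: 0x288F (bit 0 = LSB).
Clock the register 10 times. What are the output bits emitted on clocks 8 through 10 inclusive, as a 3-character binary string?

100

reg_0 = 0x288F
clock 1: out=1, reg = 0x9447
clock 2: out=1, reg = 0xCA23
clock 3: out=1, reg = 0xE511
clock 4: out=1, reg = 0xF288
clock 5: out=0, reg = 0xF944
clock 6: out=0, reg = 0x7CA2
clock 7: out=0, reg = 0x3E51
clock 8: out=1, reg = 0x9F28
clock 9: out=0, reg = 0x4F94
clock 10: out=0, reg = 0x27CA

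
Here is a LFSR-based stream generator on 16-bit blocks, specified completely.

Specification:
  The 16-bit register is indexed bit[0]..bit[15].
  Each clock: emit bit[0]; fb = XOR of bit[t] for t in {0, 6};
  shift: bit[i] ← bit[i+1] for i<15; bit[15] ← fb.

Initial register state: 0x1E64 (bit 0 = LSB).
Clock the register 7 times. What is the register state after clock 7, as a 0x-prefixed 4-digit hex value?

reg_0 = 0x1E64
clock 1: out=0, reg = 0x8F32
clock 2: out=0, reg = 0x4799
clock 3: out=1, reg = 0xA3CC
clock 4: out=0, reg = 0xD1E6
clock 5: out=0, reg = 0xE8F3
clock 6: out=1, reg = 0x7479
clock 7: out=1, reg = 0x3A3C

0x3A3C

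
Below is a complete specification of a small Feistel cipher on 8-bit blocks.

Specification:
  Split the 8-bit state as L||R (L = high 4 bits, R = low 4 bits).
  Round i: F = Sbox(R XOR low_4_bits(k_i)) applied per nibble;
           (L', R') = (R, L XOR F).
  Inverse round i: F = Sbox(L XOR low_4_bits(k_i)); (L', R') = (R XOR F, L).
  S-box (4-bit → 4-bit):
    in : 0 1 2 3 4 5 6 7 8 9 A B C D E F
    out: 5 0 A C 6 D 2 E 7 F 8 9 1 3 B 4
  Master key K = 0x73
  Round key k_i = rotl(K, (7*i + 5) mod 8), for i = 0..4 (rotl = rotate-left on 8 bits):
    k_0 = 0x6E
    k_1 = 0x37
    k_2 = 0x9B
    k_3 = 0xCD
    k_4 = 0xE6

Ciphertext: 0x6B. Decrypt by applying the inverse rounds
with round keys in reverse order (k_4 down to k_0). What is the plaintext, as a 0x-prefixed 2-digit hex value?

0x75

s_0 = ciphertext = 0x6B
s_1 = InvRound(s_0, k_4) = 0xE6
s_2 = InvRound(s_1, k_3) = 0xAE
s_3 = InvRound(s_2, k_2) = 0xEA
s_4 = InvRound(s_3, k_1) = 0x5E
s_5 = InvRound(s_4, k_0) = 0x75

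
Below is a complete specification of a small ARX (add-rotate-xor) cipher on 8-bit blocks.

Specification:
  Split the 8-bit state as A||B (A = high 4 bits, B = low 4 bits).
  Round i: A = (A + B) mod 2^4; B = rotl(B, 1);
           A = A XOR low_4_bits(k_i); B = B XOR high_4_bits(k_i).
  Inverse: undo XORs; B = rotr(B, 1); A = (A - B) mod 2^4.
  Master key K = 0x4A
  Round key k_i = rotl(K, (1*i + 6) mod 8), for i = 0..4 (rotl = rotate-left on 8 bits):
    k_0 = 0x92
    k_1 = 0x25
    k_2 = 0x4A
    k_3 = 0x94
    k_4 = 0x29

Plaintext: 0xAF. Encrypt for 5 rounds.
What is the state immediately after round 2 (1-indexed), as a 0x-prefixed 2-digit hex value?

0x4E

s_0 = plaintext = 0xAF
s_1 = Round(s_0, k_0) = 0xB6
s_2 = Round(s_1, k_1) = 0x4E
s_3 = Round(s_2, k_2) = 0x89
s_4 = Round(s_3, k_3) = 0x5A
s_5 = Round(s_4, k_4) = 0x67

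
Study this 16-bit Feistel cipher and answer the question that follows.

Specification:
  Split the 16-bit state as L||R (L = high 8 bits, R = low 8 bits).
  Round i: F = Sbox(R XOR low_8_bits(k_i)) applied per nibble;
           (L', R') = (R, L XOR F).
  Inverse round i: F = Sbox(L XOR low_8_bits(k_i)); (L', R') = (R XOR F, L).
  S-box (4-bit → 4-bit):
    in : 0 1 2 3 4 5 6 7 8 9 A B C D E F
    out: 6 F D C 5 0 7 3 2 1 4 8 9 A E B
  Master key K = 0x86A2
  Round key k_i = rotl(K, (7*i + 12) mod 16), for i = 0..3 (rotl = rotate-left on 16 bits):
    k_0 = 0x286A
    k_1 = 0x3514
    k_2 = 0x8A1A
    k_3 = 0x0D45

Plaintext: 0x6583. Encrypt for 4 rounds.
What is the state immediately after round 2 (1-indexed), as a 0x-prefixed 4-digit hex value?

s_0 = plaintext = 0x6583
s_1 = Round(s_0, k_0) = 0x8384
s_2 = Round(s_1, k_1) = 0x8495
s_3 = Round(s_2, k_2) = 0x95AF
s_4 = Round(s_3, k_3) = 0xAF71

0x8495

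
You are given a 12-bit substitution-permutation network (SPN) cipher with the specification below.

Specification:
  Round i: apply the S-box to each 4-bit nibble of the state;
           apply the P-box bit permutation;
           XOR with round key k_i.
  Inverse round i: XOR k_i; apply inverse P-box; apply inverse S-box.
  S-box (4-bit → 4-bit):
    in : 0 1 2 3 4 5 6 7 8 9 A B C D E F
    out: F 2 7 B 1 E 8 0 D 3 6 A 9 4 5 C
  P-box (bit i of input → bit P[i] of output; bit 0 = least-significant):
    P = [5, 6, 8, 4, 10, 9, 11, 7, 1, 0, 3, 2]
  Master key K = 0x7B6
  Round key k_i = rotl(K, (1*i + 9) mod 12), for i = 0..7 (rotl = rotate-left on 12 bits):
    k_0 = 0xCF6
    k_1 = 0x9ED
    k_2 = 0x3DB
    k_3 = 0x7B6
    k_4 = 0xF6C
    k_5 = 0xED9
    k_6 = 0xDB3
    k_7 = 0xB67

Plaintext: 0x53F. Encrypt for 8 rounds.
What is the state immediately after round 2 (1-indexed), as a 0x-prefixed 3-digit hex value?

0x938

s_0 = plaintext = 0x53F
s_1 = Round(s_0, k_0) = 0xB6B
s_2 = Round(s_1, k_1) = 0x938
s_3 = Round(s_2, k_2) = 0x468
s_4 = Round(s_3, k_3) = 0x604
s_5 = Round(s_4, k_4) = 0x1C8
s_6 = Round(s_5, k_5) = 0xB68
s_7 = Round(s_6, k_6) = 0xC06
s_8 = Round(s_7, k_7) = 0x5F1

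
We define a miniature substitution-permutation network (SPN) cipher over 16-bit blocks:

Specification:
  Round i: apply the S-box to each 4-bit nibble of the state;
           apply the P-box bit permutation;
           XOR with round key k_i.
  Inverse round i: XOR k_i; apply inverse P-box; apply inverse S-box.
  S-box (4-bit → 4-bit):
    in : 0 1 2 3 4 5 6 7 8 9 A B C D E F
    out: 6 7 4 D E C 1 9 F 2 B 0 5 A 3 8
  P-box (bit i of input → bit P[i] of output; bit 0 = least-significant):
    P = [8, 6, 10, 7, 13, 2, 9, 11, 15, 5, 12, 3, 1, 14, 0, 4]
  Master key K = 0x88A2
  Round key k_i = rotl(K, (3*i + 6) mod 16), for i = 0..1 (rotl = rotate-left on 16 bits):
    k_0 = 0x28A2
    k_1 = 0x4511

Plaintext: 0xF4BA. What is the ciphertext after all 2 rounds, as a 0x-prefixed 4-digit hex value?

s_0 = plaintext = 0xF4BA
s_1 = Round(s_0, k_0) = 0x395A
s_2 = Round(s_1, k_1) = 0x4EE2

0x4EE2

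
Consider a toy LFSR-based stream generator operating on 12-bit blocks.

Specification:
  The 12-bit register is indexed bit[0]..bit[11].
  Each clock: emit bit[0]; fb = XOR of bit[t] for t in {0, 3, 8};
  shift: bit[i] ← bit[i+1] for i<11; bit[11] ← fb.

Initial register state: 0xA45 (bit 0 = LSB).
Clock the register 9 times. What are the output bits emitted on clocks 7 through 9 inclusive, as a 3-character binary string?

reg_0 = 0xA45
clock 1: out=1, reg = 0xD22
clock 2: out=0, reg = 0xE91
clock 3: out=1, reg = 0xF48
clock 4: out=0, reg = 0x7A4
clock 5: out=0, reg = 0xBD2
clock 6: out=0, reg = 0xDE9
clock 7: out=1, reg = 0xEF4
clock 8: out=0, reg = 0x77A
clock 9: out=0, reg = 0x3BD

100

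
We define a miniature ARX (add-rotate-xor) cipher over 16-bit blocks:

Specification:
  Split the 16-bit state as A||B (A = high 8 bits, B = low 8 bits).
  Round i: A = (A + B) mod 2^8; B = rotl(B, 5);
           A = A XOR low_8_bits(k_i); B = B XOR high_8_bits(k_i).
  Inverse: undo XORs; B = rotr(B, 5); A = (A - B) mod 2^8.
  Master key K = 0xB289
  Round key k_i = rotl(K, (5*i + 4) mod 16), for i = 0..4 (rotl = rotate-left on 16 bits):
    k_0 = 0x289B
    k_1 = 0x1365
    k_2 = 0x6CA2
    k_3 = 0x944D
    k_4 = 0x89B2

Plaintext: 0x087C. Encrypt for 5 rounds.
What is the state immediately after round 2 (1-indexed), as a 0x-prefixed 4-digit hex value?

s_0 = plaintext = 0x087C
s_1 = Round(s_0, k_0) = 0x1FA7
s_2 = Round(s_1, k_1) = 0xA3E7
s_3 = Round(s_2, k_2) = 0x2890
s_4 = Round(s_3, k_3) = 0xF586
s_5 = Round(s_4, k_4) = 0xC959

0xA3E7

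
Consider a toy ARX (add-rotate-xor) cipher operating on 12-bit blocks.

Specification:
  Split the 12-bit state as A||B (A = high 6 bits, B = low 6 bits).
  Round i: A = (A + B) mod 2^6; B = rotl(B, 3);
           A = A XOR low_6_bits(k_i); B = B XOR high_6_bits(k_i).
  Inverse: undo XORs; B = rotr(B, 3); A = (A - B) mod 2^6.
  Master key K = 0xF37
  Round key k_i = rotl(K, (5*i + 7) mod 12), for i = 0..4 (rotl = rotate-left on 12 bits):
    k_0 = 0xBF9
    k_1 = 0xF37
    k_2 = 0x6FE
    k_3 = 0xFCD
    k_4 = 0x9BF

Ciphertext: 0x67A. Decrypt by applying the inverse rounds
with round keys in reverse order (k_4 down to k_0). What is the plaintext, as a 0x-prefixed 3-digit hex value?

s_0 = ciphertext = 0x67A
s_1 = InvRound(s_0, k_4) = 0x0E3
s_2 = InvRound(s_1, k_3) = 0xAE3
s_3 = InvRound(s_2, k_2) = 0x387
s_4 = InvRound(s_3, k_1) = 0x69F
s_5 = InvRound(s_4, k_0) = 0x746

0x746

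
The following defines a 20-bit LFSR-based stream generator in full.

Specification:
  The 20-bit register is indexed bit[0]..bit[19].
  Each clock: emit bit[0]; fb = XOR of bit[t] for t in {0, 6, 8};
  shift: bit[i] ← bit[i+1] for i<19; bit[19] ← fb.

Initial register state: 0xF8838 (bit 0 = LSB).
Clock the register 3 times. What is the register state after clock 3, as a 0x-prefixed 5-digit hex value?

0x1F107

reg_0 = 0xF8838
clock 1: out=0, reg = 0x7C41C
clock 2: out=0, reg = 0x3E20E
clock 3: out=0, reg = 0x1F107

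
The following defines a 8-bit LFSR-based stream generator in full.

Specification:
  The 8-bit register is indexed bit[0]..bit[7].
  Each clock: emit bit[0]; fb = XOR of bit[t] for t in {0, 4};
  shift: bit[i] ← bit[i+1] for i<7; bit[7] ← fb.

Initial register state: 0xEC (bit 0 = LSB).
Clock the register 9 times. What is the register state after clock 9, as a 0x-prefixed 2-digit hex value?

reg_0 = 0xEC
clock 1: out=0, reg = 0x76
clock 2: out=0, reg = 0xBB
clock 3: out=1, reg = 0x5D
clock 4: out=1, reg = 0x2E
clock 5: out=0, reg = 0x17
clock 6: out=1, reg = 0x0B
clock 7: out=1, reg = 0x85
clock 8: out=1, reg = 0xC2
clock 9: out=0, reg = 0x61

0x61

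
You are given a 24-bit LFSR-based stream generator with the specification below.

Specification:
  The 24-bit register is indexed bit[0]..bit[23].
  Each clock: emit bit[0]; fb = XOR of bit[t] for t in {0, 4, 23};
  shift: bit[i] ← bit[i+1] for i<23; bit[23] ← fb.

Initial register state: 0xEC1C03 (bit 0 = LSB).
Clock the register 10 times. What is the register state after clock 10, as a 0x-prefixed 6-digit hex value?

reg_0 = 0xEC1C03
clock 1: out=1, reg = 0x760E01
clock 2: out=1, reg = 0xBB0700
clock 3: out=0, reg = 0xDD8380
clock 4: out=0, reg = 0xEEC1C0
clock 5: out=0, reg = 0xF760E0
clock 6: out=0, reg = 0xFBB070
clock 7: out=0, reg = 0x7DD838
clock 8: out=0, reg = 0xBEEC1C
clock 9: out=0, reg = 0x5F760E
clock 10: out=0, reg = 0x2FBB07

0x2FBB07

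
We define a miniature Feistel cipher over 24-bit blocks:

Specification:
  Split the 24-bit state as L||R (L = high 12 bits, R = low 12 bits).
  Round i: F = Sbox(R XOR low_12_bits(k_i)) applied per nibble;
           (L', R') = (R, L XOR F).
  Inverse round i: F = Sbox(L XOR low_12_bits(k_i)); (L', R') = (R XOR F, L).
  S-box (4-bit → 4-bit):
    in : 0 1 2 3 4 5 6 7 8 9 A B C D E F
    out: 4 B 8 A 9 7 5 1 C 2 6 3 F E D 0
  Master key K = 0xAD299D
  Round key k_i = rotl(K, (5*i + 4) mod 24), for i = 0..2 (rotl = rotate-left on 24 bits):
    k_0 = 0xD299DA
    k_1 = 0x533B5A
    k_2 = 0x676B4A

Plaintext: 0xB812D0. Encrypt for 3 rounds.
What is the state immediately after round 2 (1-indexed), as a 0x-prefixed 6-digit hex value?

0x8C78FE

s_0 = plaintext = 0xB812D0
s_1 = Round(s_0, k_0) = 0x2D08C7
s_2 = Round(s_1, k_1) = 0x8C78FE
s_3 = Round(s_2, k_2) = 0x8FE2FE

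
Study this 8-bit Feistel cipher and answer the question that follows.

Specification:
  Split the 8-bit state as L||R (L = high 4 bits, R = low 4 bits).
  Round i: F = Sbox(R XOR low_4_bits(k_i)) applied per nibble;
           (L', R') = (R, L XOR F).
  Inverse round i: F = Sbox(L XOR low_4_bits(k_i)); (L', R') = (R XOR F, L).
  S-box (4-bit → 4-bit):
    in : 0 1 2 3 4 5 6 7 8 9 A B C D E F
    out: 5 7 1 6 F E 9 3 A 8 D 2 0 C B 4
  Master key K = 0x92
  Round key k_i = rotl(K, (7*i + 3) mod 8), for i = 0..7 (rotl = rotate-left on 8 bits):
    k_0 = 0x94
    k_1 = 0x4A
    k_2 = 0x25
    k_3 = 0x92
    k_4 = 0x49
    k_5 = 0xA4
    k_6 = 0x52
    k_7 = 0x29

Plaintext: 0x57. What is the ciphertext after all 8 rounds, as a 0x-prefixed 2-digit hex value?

s_0 = plaintext = 0x57
s_1 = Round(s_0, k_0) = 0x73
s_2 = Round(s_1, k_1) = 0x3F
s_3 = Round(s_2, k_2) = 0xFE
s_4 = Round(s_3, k_3) = 0xEF
s_5 = Round(s_4, k_4) = 0xF7
s_6 = Round(s_5, k_5) = 0x79
s_7 = Round(s_6, k_6) = 0x95
s_8 = Round(s_7, k_7) = 0x59

0x59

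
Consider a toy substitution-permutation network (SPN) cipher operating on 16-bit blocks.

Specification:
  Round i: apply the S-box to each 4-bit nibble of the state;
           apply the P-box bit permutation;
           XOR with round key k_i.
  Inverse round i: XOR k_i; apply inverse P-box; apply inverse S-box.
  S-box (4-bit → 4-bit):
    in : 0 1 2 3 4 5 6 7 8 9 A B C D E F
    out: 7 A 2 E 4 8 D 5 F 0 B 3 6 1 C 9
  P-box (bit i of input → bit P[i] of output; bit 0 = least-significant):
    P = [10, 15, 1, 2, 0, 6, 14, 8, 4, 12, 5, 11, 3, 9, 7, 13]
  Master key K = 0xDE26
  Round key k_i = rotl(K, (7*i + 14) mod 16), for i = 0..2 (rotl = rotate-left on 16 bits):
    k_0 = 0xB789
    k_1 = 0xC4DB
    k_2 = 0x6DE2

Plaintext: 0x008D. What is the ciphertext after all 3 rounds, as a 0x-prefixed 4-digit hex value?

0x9A55

s_0 = plaintext = 0x008D
s_1 = Round(s_0, k_0) = 0xE070
s_2 = Round(s_1, k_1) = 0x3068
s_3 = Round(s_2, k_2) = 0x9A55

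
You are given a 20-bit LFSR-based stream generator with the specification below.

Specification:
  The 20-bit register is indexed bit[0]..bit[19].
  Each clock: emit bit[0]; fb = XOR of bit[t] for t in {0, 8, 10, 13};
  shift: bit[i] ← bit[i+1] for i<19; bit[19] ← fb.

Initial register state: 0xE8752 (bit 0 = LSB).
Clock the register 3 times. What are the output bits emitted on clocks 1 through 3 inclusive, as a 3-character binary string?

reg_0 = 0xE8752
clock 1: out=0, reg = 0x743A9
clock 2: out=1, reg = 0x3A1D4
clock 3: out=0, reg = 0x1D0EA

010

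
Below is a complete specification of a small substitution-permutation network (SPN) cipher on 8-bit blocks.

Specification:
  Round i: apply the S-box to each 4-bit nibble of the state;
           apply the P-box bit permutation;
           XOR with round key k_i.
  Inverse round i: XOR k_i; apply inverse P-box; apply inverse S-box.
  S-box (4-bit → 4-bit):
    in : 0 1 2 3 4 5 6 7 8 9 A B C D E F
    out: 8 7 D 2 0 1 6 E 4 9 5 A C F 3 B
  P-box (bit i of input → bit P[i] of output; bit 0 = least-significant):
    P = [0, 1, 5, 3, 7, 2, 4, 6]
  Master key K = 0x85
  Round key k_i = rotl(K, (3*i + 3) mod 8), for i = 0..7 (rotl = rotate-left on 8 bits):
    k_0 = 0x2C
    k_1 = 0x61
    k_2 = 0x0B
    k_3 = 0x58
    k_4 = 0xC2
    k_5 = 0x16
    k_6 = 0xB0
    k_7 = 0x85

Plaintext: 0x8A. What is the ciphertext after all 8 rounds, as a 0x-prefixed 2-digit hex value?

s_0 = plaintext = 0x8A
s_1 = Round(s_0, k_0) = 0x1D
s_2 = Round(s_1, k_1) = 0xDE
s_3 = Round(s_2, k_2) = 0xDC
s_4 = Round(s_3, k_3) = 0xA4
s_5 = Round(s_4, k_4) = 0x52
s_6 = Round(s_5, k_5) = 0xBF
s_7 = Round(s_6, k_6) = 0xFF
s_8 = Round(s_7, k_7) = 0x4A

0x4A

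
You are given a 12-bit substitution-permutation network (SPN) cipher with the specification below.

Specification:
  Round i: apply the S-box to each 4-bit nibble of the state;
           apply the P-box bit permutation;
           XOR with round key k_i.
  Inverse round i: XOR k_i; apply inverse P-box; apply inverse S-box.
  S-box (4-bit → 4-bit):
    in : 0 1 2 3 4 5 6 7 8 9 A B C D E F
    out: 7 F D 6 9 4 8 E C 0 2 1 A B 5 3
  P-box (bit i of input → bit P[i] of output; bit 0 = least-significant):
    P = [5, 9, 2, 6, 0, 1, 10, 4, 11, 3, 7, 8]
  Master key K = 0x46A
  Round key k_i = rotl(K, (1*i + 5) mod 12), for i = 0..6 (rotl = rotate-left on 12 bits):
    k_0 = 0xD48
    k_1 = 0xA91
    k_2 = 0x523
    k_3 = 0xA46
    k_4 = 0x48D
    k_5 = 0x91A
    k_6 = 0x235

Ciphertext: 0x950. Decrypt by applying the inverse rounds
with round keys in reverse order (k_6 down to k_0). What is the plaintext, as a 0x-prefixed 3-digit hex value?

0x840

s_0 = ciphertext = 0x950
s_1 = InvRound(s_0, k_6) = 0x4B1
s_2 = InvRound(s_1, k_5) = 0x10B
s_3 = InvRound(s_2, k_4) = 0x835
s_4 = InvRound(s_3, k_3) = 0x9DD
s_5 = InvRound(s_4, k_2) = 0x072
s_6 = InvRound(s_5, k_1) = 0xEFD
s_7 = InvRound(s_6, k_0) = 0x840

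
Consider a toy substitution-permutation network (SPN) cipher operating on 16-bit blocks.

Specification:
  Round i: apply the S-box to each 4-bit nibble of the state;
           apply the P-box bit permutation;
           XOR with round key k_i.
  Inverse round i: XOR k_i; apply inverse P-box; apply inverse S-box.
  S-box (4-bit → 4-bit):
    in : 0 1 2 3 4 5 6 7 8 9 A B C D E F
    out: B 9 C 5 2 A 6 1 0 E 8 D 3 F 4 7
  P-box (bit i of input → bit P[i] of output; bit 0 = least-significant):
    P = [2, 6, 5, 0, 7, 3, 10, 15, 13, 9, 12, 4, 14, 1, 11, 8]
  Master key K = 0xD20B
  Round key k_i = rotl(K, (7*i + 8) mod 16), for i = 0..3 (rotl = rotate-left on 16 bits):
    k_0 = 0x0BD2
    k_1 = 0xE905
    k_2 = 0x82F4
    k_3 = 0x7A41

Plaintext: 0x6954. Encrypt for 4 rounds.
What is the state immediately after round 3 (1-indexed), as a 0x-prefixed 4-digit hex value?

0x6062

s_0 = plaintext = 0x6954
s_1 = Round(s_0, k_0) = 0x9188
s_2 = Round(s_1, k_1) = 0xC017
s_3 = Round(s_2, k_2) = 0x6062
s_4 = Round(s_3, k_3) = 0x547A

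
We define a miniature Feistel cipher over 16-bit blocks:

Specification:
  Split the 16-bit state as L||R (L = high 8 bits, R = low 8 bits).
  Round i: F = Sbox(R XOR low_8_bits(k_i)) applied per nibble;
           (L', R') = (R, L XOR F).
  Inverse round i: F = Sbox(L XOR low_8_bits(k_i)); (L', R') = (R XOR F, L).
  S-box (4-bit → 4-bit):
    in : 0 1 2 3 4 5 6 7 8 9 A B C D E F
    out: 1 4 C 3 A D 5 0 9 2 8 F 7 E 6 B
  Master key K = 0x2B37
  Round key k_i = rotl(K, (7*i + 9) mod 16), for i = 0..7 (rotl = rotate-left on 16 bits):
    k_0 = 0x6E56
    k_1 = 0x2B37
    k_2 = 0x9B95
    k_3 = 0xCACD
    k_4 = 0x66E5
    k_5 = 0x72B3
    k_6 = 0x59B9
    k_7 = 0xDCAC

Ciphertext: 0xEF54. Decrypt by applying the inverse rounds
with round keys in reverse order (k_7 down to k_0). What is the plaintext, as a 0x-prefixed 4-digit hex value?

0x9FC1

s_0 = ciphertext = 0xEF54
s_1 = InvRound(s_0, k_7) = 0xF7EF
s_2 = InvRound(s_1, k_6) = 0x49F7
s_3 = InvRound(s_2, k_5) = 0x4F49
s_4 = InvRound(s_3, k_4) = 0xC14F
s_5 = InvRound(s_4, k_3) = 0x58C1
s_6 = InvRound(s_5, k_2) = 0xBF58
s_7 = InvRound(s_6, k_1) = 0xC1BF
s_8 = InvRound(s_7, k_0) = 0x9FC1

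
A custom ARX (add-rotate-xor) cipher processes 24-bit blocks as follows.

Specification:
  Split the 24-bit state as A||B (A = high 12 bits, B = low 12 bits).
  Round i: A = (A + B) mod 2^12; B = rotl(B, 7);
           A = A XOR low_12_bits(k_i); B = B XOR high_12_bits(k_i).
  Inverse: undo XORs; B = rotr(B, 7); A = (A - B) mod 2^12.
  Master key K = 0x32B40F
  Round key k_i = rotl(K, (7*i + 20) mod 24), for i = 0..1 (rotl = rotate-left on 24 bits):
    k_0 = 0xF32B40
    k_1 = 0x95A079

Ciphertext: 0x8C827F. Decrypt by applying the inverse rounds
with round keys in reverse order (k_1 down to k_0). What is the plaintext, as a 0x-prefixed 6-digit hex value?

0x824097

s_0 = ciphertext = 0x8C827F
s_1 = InvRound(s_0, k_1) = 0x3FB4B6
s_2 = InvRound(s_1, k_0) = 0x824097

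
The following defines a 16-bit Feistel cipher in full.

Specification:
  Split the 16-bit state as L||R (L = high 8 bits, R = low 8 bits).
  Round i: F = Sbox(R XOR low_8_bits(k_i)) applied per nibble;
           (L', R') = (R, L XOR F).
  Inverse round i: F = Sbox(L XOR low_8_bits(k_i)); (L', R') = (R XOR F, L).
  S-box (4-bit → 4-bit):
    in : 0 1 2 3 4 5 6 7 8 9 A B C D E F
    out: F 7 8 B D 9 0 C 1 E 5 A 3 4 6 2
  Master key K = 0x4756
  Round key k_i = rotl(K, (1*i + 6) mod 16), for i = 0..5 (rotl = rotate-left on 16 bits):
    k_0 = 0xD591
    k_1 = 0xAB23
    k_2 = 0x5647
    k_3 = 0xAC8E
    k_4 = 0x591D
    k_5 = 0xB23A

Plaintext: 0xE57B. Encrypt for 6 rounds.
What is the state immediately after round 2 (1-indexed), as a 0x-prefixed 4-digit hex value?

0x8020

s_0 = plaintext = 0xE57B
s_1 = Round(s_0, k_0) = 0x7B80
s_2 = Round(s_1, k_1) = 0x8020
s_3 = Round(s_2, k_2) = 0x208C
s_4 = Round(s_3, k_3) = 0x8CD8
s_5 = Round(s_4, k_4) = 0xD8B5
s_6 = Round(s_5, k_5) = 0xB5CA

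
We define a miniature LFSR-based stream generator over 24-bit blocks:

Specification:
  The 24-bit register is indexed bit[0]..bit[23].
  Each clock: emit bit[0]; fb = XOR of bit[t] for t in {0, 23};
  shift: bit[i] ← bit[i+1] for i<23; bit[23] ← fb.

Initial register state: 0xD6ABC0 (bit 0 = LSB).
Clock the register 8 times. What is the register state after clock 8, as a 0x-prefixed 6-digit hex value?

0xBFD6AB

reg_0 = 0xD6ABC0
clock 1: out=0, reg = 0xEB55E0
clock 2: out=0, reg = 0xF5AAF0
clock 3: out=0, reg = 0xFAD578
clock 4: out=0, reg = 0xFD6ABC
clock 5: out=0, reg = 0xFEB55E
clock 6: out=0, reg = 0xFF5AAF
clock 7: out=1, reg = 0x7FAD57
clock 8: out=1, reg = 0xBFD6AB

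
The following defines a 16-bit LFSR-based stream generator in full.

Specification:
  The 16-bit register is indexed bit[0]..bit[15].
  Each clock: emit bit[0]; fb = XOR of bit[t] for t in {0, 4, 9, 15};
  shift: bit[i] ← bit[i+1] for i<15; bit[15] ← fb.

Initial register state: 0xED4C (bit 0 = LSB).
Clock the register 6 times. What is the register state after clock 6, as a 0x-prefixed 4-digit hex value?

0x97B5

reg_0 = 0xED4C
clock 1: out=0, reg = 0xF6A6
clock 2: out=0, reg = 0x7B53
clock 3: out=1, reg = 0xBDA9
clock 4: out=1, reg = 0x5ED4
clock 5: out=0, reg = 0x2F6A
clock 6: out=0, reg = 0x97B5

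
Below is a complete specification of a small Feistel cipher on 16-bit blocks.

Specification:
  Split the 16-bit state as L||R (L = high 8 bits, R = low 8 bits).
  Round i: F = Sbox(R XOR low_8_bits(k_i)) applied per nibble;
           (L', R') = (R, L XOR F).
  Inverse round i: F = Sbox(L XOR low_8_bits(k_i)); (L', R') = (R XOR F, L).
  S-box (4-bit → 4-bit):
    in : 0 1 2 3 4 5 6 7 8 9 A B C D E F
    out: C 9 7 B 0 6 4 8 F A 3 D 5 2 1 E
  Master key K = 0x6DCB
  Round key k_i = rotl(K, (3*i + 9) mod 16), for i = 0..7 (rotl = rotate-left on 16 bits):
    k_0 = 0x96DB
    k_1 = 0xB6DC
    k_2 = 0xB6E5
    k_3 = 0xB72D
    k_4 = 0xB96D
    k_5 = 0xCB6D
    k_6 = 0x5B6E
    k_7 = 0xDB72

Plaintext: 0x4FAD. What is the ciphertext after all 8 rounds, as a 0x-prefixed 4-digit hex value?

s_0 = plaintext = 0x4FAD
s_1 = Round(s_0, k_0) = 0xADCB
s_2 = Round(s_1, k_1) = 0xCB35
s_3 = Round(s_2, k_2) = 0x35E7
s_4 = Round(s_3, k_3) = 0xE766
s_5 = Round(s_4, k_4) = 0x662A
s_6 = Round(s_5, k_5) = 0x2A6E
s_7 = Round(s_6, k_6) = 0x6EE6
s_8 = Round(s_7, k_7) = 0xE6CE

0xE6CE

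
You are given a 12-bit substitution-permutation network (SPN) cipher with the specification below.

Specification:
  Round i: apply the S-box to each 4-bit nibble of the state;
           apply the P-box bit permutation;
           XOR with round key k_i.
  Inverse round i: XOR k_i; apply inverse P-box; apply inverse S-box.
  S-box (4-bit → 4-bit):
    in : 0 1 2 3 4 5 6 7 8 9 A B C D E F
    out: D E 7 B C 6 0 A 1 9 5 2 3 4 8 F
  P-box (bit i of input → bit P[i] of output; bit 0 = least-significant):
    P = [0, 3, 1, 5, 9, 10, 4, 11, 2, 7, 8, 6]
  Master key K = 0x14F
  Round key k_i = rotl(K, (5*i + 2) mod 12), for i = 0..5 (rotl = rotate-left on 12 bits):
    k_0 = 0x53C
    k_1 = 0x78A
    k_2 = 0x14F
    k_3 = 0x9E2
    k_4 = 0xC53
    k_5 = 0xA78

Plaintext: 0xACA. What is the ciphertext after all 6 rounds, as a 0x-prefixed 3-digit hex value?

0xF8B

s_0 = plaintext = 0xACA
s_1 = Round(s_0, k_0) = 0x23B
s_2 = Round(s_1, k_1) = 0x806
s_3 = Round(s_2, k_2) = 0xB5B
s_4 = Round(s_3, k_3) = 0xD7A
s_5 = Round(s_4, k_4) = 0x150
s_6 = Round(s_5, k_5) = 0xF8B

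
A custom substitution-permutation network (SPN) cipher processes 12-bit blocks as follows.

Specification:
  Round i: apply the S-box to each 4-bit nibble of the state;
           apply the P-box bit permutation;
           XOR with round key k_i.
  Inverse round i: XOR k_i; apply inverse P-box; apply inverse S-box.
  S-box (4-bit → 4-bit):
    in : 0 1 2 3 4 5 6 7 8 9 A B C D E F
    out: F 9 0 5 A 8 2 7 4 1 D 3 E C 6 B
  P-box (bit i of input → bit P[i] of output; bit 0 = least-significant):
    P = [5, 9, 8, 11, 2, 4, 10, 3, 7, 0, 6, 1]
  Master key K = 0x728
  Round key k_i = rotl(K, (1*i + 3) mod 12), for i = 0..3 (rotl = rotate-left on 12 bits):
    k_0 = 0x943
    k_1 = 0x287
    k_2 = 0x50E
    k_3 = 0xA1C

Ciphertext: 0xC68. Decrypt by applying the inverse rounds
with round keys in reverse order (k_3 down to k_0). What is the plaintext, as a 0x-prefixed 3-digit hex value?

s_0 = ciphertext = 0xC68
s_1 = InvRound(s_0, k_3) = 0x87B
s_2 = InvRound(s_1, k_2) = 0xE7A
s_3 = InvRound(s_2, k_1) = 0x701
s_4 = InvRound(s_3, k_0) = 0xD84

0xD84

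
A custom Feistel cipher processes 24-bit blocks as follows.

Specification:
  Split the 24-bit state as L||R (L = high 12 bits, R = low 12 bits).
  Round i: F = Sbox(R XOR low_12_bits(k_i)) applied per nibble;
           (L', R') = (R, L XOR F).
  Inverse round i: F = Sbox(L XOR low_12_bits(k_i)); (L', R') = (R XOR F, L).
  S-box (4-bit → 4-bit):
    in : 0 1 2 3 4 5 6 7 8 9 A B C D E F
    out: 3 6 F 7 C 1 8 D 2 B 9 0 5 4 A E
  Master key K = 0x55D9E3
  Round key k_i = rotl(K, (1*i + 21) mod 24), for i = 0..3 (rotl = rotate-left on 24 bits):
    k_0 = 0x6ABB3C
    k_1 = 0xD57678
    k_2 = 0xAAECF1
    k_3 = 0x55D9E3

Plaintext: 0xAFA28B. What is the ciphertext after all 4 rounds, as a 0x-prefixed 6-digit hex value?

0x6EB197

s_0 = plaintext = 0xAFA28B
s_1 = Round(s_0, k_0) = 0x28B1F7
s_2 = Round(s_1, k_1) = 0x1F7FA5
s_3 = Round(s_2, k_2) = 0xFA56EB
s_4 = Round(s_3, k_3) = 0x6EB197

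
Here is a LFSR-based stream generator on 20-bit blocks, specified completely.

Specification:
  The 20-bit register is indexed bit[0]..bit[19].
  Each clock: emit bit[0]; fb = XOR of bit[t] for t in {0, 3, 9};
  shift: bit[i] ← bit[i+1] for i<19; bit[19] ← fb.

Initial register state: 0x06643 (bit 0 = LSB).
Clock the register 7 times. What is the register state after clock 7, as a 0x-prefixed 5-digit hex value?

reg_0 = 0x06643
clock 1: out=1, reg = 0x03321
clock 2: out=1, reg = 0x01990
clock 3: out=0, reg = 0x00CC8
clock 4: out=0, reg = 0x80664
clock 5: out=0, reg = 0xC0332
clock 6: out=0, reg = 0xE0199
clock 7: out=1, reg = 0x700CC

0x700CC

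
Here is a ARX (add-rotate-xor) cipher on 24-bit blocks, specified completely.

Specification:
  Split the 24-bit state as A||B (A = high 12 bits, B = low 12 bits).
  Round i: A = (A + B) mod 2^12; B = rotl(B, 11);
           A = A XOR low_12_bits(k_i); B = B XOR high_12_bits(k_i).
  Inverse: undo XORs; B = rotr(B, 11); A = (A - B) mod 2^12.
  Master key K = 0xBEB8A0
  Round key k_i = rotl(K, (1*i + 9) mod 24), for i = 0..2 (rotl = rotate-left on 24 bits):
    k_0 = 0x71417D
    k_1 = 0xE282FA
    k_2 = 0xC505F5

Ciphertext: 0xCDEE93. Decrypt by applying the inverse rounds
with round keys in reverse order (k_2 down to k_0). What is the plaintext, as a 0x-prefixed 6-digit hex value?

0xAED092

s_0 = ciphertext = 0xCDEE93
s_1 = InvRound(s_0, k_2) = 0x3A5586
s_2 = InvRound(s_1, k_1) = 0xA0275D
s_3 = InvRound(s_2, k_0) = 0xAED092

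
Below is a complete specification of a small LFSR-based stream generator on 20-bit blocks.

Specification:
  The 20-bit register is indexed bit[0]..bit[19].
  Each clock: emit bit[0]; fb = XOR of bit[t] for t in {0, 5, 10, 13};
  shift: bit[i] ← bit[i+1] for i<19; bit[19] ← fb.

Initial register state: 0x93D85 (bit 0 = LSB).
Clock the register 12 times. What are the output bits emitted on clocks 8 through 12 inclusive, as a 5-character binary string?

11011

reg_0 = 0x93D85
clock 1: out=1, reg = 0xC9EC2
clock 2: out=0, reg = 0xE4F61
clock 3: out=1, reg = 0xF27B0
clock 4: out=0, reg = 0xF93D8
clock 5: out=0, reg = 0x7C9EC
clock 6: out=0, reg = 0xBE4F6
clock 7: out=0, reg = 0xDF27B
clock 8: out=1, reg = 0xEF93D
clock 9: out=1, reg = 0xF7C9E
clock 10: out=0, reg = 0x7BE4F
clock 11: out=1, reg = 0xBDF27
clock 12: out=1, reg = 0xDEF93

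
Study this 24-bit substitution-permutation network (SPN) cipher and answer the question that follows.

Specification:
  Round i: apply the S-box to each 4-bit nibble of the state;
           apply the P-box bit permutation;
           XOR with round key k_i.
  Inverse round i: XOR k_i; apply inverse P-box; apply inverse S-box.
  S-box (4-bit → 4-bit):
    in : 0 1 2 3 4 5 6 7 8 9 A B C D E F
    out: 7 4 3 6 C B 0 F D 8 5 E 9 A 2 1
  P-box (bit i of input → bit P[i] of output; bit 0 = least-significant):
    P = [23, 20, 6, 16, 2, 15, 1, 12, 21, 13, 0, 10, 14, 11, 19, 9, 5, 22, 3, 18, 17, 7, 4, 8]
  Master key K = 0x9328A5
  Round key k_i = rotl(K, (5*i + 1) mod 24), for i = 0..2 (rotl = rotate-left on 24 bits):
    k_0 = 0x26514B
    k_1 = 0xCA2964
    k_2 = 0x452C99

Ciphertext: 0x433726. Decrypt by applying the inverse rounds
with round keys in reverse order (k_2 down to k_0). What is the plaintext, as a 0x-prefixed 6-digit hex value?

0xBA8344

s_0 = ciphertext = 0x433726
s_1 = InvRound(s_0, k_2) = 0x78D186
s_2 = InvRound(s_1, k_1) = 0x2F22B0
s_3 = InvRound(s_2, k_0) = 0xBA8344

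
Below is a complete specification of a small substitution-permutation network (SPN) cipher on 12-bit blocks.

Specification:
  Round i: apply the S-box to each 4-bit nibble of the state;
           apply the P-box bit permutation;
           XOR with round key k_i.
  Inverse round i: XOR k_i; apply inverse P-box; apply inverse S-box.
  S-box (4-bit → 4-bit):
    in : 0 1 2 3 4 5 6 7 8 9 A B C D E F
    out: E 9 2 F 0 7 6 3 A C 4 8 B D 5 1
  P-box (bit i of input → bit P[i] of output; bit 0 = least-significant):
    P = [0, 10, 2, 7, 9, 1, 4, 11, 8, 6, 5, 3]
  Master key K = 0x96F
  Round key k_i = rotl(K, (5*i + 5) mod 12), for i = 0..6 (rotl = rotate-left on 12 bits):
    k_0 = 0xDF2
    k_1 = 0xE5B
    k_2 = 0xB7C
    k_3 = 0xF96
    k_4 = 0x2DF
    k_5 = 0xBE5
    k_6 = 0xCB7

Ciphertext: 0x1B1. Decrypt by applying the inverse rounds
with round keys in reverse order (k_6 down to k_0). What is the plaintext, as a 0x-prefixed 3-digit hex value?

s_0 = ciphertext = 0x1B1
s_1 = InvRound(s_0, k_6) = 0xF86
s_2 = InvRound(s_1, k_5) = 0x627
s_3 = InvRound(s_2, k_4) = 0x0A8
s_4 = InvRound(s_3, k_3) = 0xD36
s_5 = InvRound(s_4, k_2) = 0x872
s_6 = InvRound(s_5, k_1) = 0x9F7
s_7 = InvRound(s_6, k_0) = 0x445

0x445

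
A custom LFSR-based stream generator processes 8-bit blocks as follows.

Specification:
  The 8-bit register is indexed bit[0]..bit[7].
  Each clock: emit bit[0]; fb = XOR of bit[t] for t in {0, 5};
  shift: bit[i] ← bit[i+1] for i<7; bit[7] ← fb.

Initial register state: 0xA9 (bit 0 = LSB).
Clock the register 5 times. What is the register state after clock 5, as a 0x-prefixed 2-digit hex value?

reg_0 = 0xA9
clock 1: out=1, reg = 0x54
clock 2: out=0, reg = 0x2A
clock 3: out=0, reg = 0x95
clock 4: out=1, reg = 0xCA
clock 5: out=0, reg = 0x65

0x65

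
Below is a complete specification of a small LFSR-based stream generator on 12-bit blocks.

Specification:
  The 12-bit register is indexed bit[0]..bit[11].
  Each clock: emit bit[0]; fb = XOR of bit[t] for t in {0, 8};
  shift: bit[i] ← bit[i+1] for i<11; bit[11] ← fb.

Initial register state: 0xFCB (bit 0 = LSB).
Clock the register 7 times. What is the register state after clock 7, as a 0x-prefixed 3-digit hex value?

0x09F

reg_0 = 0xFCB
clock 1: out=1, reg = 0x7E5
clock 2: out=1, reg = 0x3F2
clock 3: out=0, reg = 0x9F9
clock 4: out=1, reg = 0x4FC
clock 5: out=0, reg = 0x27E
clock 6: out=0, reg = 0x13F
clock 7: out=1, reg = 0x09F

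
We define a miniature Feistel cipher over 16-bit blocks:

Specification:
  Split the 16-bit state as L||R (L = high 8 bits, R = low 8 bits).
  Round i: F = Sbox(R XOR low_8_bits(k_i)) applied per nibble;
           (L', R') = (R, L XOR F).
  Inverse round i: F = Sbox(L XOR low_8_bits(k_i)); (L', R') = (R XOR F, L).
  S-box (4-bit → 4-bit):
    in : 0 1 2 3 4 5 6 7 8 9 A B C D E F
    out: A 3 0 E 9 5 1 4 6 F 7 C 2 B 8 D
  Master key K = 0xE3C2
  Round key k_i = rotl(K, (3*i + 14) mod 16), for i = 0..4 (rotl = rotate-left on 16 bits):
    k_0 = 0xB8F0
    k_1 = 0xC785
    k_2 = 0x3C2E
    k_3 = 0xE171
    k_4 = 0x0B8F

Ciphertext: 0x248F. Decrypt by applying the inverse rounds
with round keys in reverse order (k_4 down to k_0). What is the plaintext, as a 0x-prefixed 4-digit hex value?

s_0 = ciphertext = 0x248F
s_1 = InvRound(s_0, k_4) = 0xF324
s_2 = InvRound(s_1, k_3) = 0x44F3
s_3 = InvRound(s_2, k_2) = 0xE444
s_4 = InvRound(s_3, k_1) = 0x57E4
s_5 = InvRound(s_4, k_0) = 0x9057

0x9057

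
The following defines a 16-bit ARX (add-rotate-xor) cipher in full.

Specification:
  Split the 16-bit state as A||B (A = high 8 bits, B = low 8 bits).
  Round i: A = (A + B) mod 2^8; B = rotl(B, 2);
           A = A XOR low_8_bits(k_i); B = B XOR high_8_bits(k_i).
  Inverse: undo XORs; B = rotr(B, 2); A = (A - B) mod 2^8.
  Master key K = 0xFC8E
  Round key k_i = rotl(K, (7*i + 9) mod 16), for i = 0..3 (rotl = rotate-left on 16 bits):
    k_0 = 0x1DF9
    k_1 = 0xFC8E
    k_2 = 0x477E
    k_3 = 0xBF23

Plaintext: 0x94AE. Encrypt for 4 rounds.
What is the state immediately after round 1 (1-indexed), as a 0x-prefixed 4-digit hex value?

0xBBA7

s_0 = plaintext = 0x94AE
s_1 = Round(s_0, k_0) = 0xBBA7
s_2 = Round(s_1, k_1) = 0xEC62
s_3 = Round(s_2, k_2) = 0x30CE
s_4 = Round(s_3, k_3) = 0xDD84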